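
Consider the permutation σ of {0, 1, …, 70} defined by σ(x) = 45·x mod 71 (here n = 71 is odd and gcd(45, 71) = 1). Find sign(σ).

+1

Trace 30: π^k(30) = [30, 1, 45, 37, 32, 20, 48] for k=0..6.
11 cycles of lengths [7, 7, 7, 7, 7, 7, 7, 7, 7, 7, 1].
Σ(ℓ_i−1) = 71−11 = 60; sign = (−1)^60 = +1.
The Jacobi symbol (45|71) = +1 (Zolotarev) agrees.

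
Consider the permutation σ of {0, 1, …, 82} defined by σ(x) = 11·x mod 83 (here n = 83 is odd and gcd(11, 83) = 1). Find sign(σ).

+1

Start at x=23: 23 → 4 → 44 → 69 → 12 → 49 → 41 → … (one orbit).
3 cycles of lengths [41, 41, 1].
With 3 cycles on 83 points, sign = (−1)^{83−3} = +1.
(11|83)_J = +1 (Zolotarev's lemma cross-check).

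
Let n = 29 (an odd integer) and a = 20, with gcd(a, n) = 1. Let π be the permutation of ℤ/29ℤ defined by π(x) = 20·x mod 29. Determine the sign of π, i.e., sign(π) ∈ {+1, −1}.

+1

Start at x=25: 25 → 7 → 24 → 16 → 1 → 20 → 23 → 25 (one orbit).
5 cycles of lengths [7, 7, 7, 7, 1].
sign(π) = (−1)^{n − #cycles} = (−1)^{29−5} = (−1)^24 = +1.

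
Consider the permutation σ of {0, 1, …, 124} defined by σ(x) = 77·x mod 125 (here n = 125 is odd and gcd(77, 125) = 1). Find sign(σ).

-1

Start at x=54: 54 → 33 → 41 → 32 → 89 → 103 → 56 → … (one orbit).
4 cycles of lengths [100, 20, 4, 1].
With 4 cycles on 125 points, sign = (−1)^{125−4} = -1.
Via Zolotarev, sign(π_{77}) = (77|125) = -1.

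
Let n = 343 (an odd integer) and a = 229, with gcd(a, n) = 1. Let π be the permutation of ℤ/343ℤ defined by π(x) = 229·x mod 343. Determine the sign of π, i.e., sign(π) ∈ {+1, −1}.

Start at x=190: 190 → 292 → 326 → 223 → 303 → 101 → 148 → … (one orbit).
4 cycles of lengths [294, 42, 6, 1].
343 − 4 = 339 transpositions; sign(π) = (−1)^339 = -1.
Check: (229/343) = -1 by Zolotarev.

-1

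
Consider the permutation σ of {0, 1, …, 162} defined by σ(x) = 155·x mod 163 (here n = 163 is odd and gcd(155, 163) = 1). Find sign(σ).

+1

Orbit of 126 under x↦155x: [126, 133, 77, 36, 38, 22, 150]… (length divides ord_163(155)).
π_155 has 7 disjoint cycles with lengths [27, 27, 27, 27, 27, 27, 1] on {0,…,162}.
With 7 cycles on 163 points, sign = (−1)^{163−7} = +1.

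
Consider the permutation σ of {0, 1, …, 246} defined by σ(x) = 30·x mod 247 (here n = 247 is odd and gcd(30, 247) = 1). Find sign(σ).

+1

Orbit of 87 under x↦30x: [87, 140, 1, 30, 159, 77]… (length divides ord_247(30)).
Decompose π into cycles: lengths [6, 6, 6, 6, 6, 6, 6, 6, 6, 6, 6, 6, 6, 6, 6, 6, 6, 6, 6, 6, 6, 6, 6, 6, 6, 6, 6, 6, 6, 6, 6, 6, 6, 6, 6, 6, 6, 6, 3, 3, 3, 3, 3, 3, 1] (45 cycles, including the fixed point 0).
With 45 cycles on 247 points, sign = (−1)^{247−45} = +1.
Check: (30/247) = +1 by Zolotarev.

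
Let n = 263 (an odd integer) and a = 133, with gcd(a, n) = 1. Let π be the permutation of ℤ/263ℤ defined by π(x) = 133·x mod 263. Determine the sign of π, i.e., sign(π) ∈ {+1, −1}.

+1

Trace 46: π^k(46) = [46, 69, 235, 221, 200, 37, 187] for k=0..6.
3 cycles of lengths [131, 131, 1].
sign(π) = (−1)^{n − #cycles} = (−1)^{263−3} = (−1)^260 = +1.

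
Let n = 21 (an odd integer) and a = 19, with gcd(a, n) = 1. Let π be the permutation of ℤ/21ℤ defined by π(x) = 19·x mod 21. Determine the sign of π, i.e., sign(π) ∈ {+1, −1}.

-1

Start at x=16: 16 → 10 → 1 → 19 → 4 → 13 → 16 (one orbit).
π_19 has 6 disjoint cycles with lengths [6, 6, 6, 1, 1, 1] on {0,…,20}.
n − c = 21 − 6 = 15; sign = (−1)^15 = -1.
(19|21)_J = -1 (Zolotarev's lemma cross-check).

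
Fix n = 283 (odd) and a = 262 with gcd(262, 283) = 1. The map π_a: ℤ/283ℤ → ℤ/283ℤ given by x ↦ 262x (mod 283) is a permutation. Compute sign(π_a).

+1

Start at x=262: 262 → 158 → 78 → 60 → 155 → 141 → 152 → … (one orbit).
π_262 has 7 disjoint cycles with lengths [47, 47, 47, 47, 47, 47, 1] on {0,…,282}.
sign(π) = (−1)^{n − #cycles} = (−1)^{283−7} = (−1)^276 = +1.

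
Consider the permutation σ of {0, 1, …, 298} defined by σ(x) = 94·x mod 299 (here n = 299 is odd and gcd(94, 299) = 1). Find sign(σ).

Trace 209: π^k(209) = [209, 211, 100, 131, 55, 87, 105] for k=0..6.
Cycle lengths of π_94 on ℤ/299ℤ: [33, 33, 33, 33, 33, 33, 33, 33, 11, 11, 3, 3, 3, 3, 1]; 15 cycles in total.
299 − 15 = 284 transpositions; sign(π) = (−1)^284 = +1.
Zolotarev: (94|299) = +1, matching the cycle-count sign.

+1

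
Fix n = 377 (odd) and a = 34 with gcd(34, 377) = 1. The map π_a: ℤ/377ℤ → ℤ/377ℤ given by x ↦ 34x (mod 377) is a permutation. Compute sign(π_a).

Trace 248: π^k(248) = [248, 138, 168, 57, 53, 294, 194] for k=0..6.
The orbit structure of x ↦ 34x mod 377: 18 orbits of sizes [28, 28, 28, 28, 28, 28, 28, 28, 28, 28, 28, 28, 14, 14, 4, 4, 4, 1].
18 cycles on 377: each ℓ→(−1)^(ℓ−1), product (−1)^359 = -1.

-1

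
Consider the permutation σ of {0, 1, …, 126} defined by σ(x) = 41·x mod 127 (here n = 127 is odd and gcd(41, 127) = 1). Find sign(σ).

+1

Orbit of 61 under x↦41x: [61, 88, 52, 100, 36, 79, 64]… (length divides ord_127(41)).
Cycle type of π: 63×2 + 1; total 3 cycles.
sign(π) = (−1)^{n − #cycles} = (−1)^{127−3} = (−1)^124 = +1.
The Jacobi symbol (41|127) = +1 (Zolotarev) agrees.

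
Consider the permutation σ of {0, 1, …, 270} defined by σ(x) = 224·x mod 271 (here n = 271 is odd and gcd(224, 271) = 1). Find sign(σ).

Orbit of 187 under x↦224x: [187, 154, 79, 81, 258, 69, 9]… (length divides ord_271(224)).
The orbit structure of x ↦ 224x mod 271: 7 orbits of sizes [45, 45, 45, 45, 45, 45, 1].
n − c = 271 − 7 = 264; sign = (−1)^264 = +1.
(224|271)_J = +1 (Zolotarev's lemma cross-check).

+1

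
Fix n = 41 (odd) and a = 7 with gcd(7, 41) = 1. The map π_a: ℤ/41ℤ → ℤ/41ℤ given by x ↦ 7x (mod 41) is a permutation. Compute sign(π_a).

-1

Trace 6: π^k(6) = [6, 1, 7, 8, 15, 23, 38] for k=0..6.
Cycle type of π: 40 + 1; total 2 cycles.
sign(π) = (−1)^{n − #cycles} = (−1)^{41−2} = (−1)^39 = -1.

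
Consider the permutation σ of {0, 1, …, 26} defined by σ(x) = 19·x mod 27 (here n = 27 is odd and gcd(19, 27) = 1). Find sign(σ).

Orbit of 19 under x↦19x: [19, 10, 1]… (length divides ord_27(19)).
Cycle lengths of π_19 on ℤ/27ℤ: [3, 3, 3, 3, 3, 3, 1, 1, 1, 1, 1, 1, 1, 1, 1]; 15 cycles in total.
With 15 cycles on 27 points, sign = (−1)^{27−15} = +1.
The Jacobi symbol (19|27) = +1 (Zolotarev) agrees.

+1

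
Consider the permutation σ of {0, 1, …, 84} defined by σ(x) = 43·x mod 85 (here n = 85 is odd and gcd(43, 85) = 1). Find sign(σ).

-1

Start at x=8: 8 → 4 → 2 → 1 → 43 → 64 → 32 → … (one orbit).
Cycle lengths of π_43 on ℤ/85ℤ: [8, 8, 8, 8, 8, 8, 8, 8, 8, 8, 4, 1]; 12 cycles in total.
With 12 cycles on 85 points, sign = (−1)^{85−12} = -1.
(43|85)_J = -1 (Zolotarev's lemma cross-check).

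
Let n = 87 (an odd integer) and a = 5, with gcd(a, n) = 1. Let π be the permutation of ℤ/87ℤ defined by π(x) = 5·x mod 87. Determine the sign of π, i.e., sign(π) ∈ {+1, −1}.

-1

Orbit of 86 under x↦5x: [86, 82, 62, 49, 71, 7, 35]… (length divides ord_87(5)).
The orbit structure of x ↦ 5x mod 87: 8 orbits of sizes [14, 14, 14, 14, 14, 14, 2, 1].
With 8 cycles on 87 points, sign = (−1)^{87−8} = -1.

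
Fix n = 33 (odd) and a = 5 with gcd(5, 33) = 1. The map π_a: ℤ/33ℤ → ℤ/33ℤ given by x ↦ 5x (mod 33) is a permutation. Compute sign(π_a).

-1

Start at x=23: 23 → 16 → 14 → 4 → 20 → 1 → 5 → … (one orbit).
Cycle lengths of π_5 on ℤ/33ℤ: [10, 10, 5, 5, 2, 1]; 6 cycles in total.
33 − 6 = 27 transpositions; sign(π) = (−1)^27 = -1.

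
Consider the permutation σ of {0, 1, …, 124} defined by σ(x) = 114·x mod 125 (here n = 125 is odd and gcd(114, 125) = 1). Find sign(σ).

Start at x=11: 11 → 4 → 81 → 109 → 51 → 64 → 46 → … (one orbit).
The orbit structure of x ↦ 114x mod 125: 7 orbits of sizes [50, 50, 10, 10, 2, 2, 1].
sign(π) = (−1)^{n − #cycles} = (−1)^{125−7} = (−1)^118 = +1.

+1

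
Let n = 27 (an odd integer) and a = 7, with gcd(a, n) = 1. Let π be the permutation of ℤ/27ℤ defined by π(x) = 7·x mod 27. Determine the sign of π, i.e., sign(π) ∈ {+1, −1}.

Start at x=1: 1 → 7 → 22 → 19 → 25 → 13 → 10 → … (one orbit).
7 cycles of lengths [9, 9, 3, 3, 1, 1, 1].
Σ(ℓ_i−1) = 27−7 = 20; sign = (−1)^20 = +1.
Check: (7/27) = +1 by Zolotarev.

+1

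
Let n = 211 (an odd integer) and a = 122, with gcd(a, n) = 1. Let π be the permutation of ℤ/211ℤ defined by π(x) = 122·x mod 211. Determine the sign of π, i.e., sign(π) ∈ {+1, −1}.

+1

Trace 199: π^k(199) = [199, 13, 109, 5, 188, 148, 121] for k=0..6.
The orbit structure of x ↦ 122x mod 211: 7 orbits of sizes [35, 35, 35, 35, 35, 35, 1].
With 7 cycles on 211 points, sign = (−1)^{211−7} = +1.
(122|211)_J = +1 (Zolotarev's lemma cross-check).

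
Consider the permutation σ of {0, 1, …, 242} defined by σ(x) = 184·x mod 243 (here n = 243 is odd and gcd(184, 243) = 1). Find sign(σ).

Trace 217: π^k(217) = [217, 76, 133, 172, 58, 223, 208] for k=0..6.
The orbit structure of x ↦ 184x mod 243: 11 orbits of sizes [81, 81, 27, 27, 9, 9, 3, 3, 1, 1, 1].
n − c = 243 − 11 = 232; sign = (−1)^232 = +1.

+1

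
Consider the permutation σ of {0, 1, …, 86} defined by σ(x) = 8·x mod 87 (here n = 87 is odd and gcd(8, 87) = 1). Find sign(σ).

Start at x=67: 67 → 14 → 25 → 26 → 34 → 11 → 1 → … (one orbit).
π_8 has 5 disjoint cycles with lengths [28, 28, 28, 2, 1] on {0,…,86}.
Σ(ℓ_i−1) = 87−5 = 82; sign = (−1)^82 = +1.
Check: (8/87) = +1 by Zolotarev.

+1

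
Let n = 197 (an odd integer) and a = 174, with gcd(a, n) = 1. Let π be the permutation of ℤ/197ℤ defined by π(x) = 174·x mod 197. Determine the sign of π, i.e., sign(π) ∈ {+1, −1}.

Orbit of 188 under x↦174x: [188, 10, 164, 168, 76, 25, 16]… (length divides ord_197(174)).
π_174 has 3 disjoint cycles with lengths [98, 98, 1] on {0,…,196}.
3 cycles on 197: each ℓ→(−1)^(ℓ−1), product (−1)^194 = +1.
Via Zolotarev, sign(π_{174}) = (174|197) = +1.

+1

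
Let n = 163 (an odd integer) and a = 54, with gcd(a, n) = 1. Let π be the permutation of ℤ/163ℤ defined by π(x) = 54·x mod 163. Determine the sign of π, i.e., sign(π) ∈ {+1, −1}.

Trace 131: π^k(131) = [131, 65, 87, 134, 64, 33, 152] for k=0..6.
Cycle type of π: 81×2 + 1; total 3 cycles.
With 3 cycles on 163 points, sign = (−1)^{163−3} = +1.
Check: (54/163) = +1 by Zolotarev.

+1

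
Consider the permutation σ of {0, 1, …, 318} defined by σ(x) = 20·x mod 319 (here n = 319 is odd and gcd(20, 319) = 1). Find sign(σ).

Orbit of 25 under x↦20x: [25, 181, 111, 306, 59, 223, 313]… (length divides ord_319(20)).
Decompose π into cycles: lengths [35, 35, 35, 35, 35, 35, 35, 35, 7, 7, 7, 7, 5, 5, 1] (15 cycles, including the fixed point 0).
319 − 15 = 304 transpositions; sign(π) = (−1)^304 = +1.

+1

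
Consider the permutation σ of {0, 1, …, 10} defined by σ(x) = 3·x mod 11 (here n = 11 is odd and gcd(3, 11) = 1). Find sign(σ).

+1

Orbit of 4 under x↦3x: [4, 1, 3, 9, 5]… (length divides ord_11(3)).
3 cycles of lengths [5, 5, 1].
With 3 cycles on 11 points, sign = (−1)^{11−3} = +1.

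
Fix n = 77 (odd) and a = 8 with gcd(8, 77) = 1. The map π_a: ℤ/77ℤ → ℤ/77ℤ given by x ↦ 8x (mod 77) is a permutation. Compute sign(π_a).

-1

Start at x=57: 57 → 71 → 29 → 1 → 8 → 64 → 50 → … (one orbit).
π_8 has 14 disjoint cycles with lengths [10, 10, 10, 10, 10, 10, 10, 1, 1, 1, 1, 1, 1, 1] on {0,…,76}.
sign(π) = (−1)^{n − #cycles} = (−1)^{77−14} = (−1)^63 = -1.
Check: (8/77) = -1 by Zolotarev.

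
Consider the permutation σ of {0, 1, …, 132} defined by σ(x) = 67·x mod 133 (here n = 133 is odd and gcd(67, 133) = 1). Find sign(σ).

-1

Trace 4: π^k(4) = [4, 2, 1, 67, 100, 50, 25] for k=0..6.
Cycle type of π: 18×7 + 3×2 + 1; total 10 cycles.
With 10 cycles on 133 points, sign = (−1)^{133−10} = -1.
The Jacobi symbol (67|133) = -1 (Zolotarev) agrees.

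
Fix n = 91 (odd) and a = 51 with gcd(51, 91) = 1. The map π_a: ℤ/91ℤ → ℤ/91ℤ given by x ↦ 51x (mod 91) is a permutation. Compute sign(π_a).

Start at x=51: 51 → 53 → 64 → 79 → 25 → 1 → 51 (one orbit).
The orbit structure of x ↦ 51x mod 91: 21 orbits of sizes [6, 6, 6, 6, 6, 6, 6, 6, 6, 6, 6, 6, 3, 3, 2, 2, 2, 2, 2, 2, 1].
21 cycles on 91: each ℓ→(−1)^(ℓ−1), product (−1)^70 = +1.
Via Zolotarev, sign(π_{51}) = (51|91) = +1.

+1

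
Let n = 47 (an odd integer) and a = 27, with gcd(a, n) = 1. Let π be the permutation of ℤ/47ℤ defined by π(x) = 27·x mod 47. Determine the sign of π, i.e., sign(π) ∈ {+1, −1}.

+1

Orbit of 37 under x↦27x: [37, 12, 42, 6, 21, 3, 34]… (length divides ord_47(27)).
Cycle type of π: 23×2 + 1; total 3 cycles.
With 3 cycles on 47 points, sign = (−1)^{47−3} = +1.
Check: (27/47) = +1 by Zolotarev.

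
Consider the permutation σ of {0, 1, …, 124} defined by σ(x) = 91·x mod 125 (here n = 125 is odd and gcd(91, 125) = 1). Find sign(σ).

Trace 1: π^k(1) = [1, 91, 31, 71, 86, 76, 41] for k=0..6.
Cycle lengths of π_91 on ℤ/125ℤ: [25, 25, 25, 25, 5, 5, 5, 5, 1, 1, 1, 1, 1]; 13 cycles in total.
sign(π) = (−1)^{n − #cycles} = (−1)^{125−13} = (−1)^112 = +1.
Zolotarev: (91|125) = +1, matching the cycle-count sign.

+1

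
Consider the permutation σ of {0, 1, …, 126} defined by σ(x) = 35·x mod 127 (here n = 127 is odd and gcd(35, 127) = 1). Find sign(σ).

Orbit of 60 under x↦35x: [60, 68, 94, 115, 88, 32, 104]… (length divides ord_127(35)).
π_35 has 3 disjoint cycles with lengths [63, 63, 1] on {0,…,126}.
127 − 3 = 124 transpositions; sign(π) = (−1)^124 = +1.
The Jacobi symbol (35|127) = +1 (Zolotarev) agrees.

+1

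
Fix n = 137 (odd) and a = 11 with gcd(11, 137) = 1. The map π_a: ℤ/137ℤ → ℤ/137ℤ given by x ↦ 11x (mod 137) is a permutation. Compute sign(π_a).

+1

Start at x=34: 34 → 100 → 4 → 44 → 73 → 118 → 65 → … (one orbit).
π_11 has 3 disjoint cycles with lengths [68, 68, 1] on {0,…,136}.
Σ(ℓ_i−1) = 137−3 = 134; sign = (−1)^134 = +1.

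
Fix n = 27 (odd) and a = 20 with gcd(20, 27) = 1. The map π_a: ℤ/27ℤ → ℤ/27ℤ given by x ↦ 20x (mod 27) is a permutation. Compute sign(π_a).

-1

Orbit of 11 under x↦20x: [11, 4, 26, 7, 5, 19, 2]… (length divides ord_27(20)).
Cycle type of π: 18 + 6 + 2 + 1; total 4 cycles.
sign(π) = (−1)^{n − #cycles} = (−1)^{27−4} = (−1)^23 = -1.
Check: (20/27) = -1 by Zolotarev.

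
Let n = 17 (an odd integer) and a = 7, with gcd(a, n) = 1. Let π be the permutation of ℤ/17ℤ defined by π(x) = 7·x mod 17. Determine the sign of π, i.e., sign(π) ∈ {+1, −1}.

Trace 2: π^k(2) = [2, 14, 13, 6, 8, 5, 1] for k=0..6.
2 cycles of lengths [16, 1].
With 2 cycles on 17 points, sign = (−1)^{17−2} = -1.
The Jacobi symbol (7|17) = -1 (Zolotarev) agrees.

-1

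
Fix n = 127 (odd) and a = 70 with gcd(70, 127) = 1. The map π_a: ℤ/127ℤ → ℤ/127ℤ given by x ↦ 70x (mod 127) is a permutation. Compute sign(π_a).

+1

Trace 74: π^k(74) = [74, 100, 15, 34, 94, 103, 98] for k=0..6.
Cycle type of π: 63×2 + 1; total 3 cycles.
Σ(ℓ_i−1) = 127−3 = 124; sign = (−1)^124 = +1.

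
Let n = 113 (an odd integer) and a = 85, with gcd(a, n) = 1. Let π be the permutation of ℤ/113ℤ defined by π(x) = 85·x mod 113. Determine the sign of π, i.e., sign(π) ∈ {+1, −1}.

Start at x=83: 83 → 49 → 97 → 109 → 112 → 28 → 7 → … (one orbit).
The orbit structure of x ↦ 85x mod 113: 9 orbits of sizes [14, 14, 14, 14, 14, 14, 14, 14, 1].
9 cycles on 113: each ℓ→(−1)^(ℓ−1), product (−1)^104 = +1.

+1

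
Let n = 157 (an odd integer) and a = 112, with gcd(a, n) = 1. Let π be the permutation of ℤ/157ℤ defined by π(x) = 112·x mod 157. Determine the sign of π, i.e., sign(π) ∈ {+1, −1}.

-1

Start at x=1: 1 → 112 → 141 → 92 → 99 → 98 → 143 → … (one orbit).
Decompose π into cycles: lengths [52, 52, 52, 1] (4 cycles, including the fixed point 0).
With 4 cycles on 157 points, sign = (−1)^{157−4} = -1.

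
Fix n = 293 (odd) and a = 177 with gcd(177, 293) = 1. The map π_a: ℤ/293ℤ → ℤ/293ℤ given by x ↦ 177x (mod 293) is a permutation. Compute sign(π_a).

-1

Trace 175: π^k(175) = [175, 210, 252, 68, 23, 262, 80] for k=0..6.
Cycle lengths of π_177 on ℤ/293ℤ: [292, 1]; 2 cycles in total.
n − c = 293 − 2 = 291; sign = (−1)^291 = -1.
The Jacobi symbol (177|293) = -1 (Zolotarev) agrees.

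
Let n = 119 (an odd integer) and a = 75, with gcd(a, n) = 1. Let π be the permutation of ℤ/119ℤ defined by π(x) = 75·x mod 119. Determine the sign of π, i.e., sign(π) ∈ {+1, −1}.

+1

Orbit of 2 under x↦75x: [2, 31, 64, 40, 25, 90, 86]… (length divides ord_119(75)).
π_75 has 5 disjoint cycles with lengths [48, 48, 16, 6, 1] on {0,…,118}.
n − c = 119 − 5 = 114; sign = (−1)^114 = +1.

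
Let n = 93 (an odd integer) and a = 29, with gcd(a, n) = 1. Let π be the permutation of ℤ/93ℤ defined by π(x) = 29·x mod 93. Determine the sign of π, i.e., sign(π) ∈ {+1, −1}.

+1

Start at x=70: 70 → 77 → 1 → 29 → 4 → 23 → 16 → … (one orbit).
Cycle lengths of π_29 on ℤ/93ℤ: [10, 10, 10, 10, 10, 10, 10, 10, 10, 2, 1]; 11 cycles in total.
11 cycles on 93: each ℓ→(−1)^(ℓ−1), product (−1)^82 = +1.
The Jacobi symbol (29|93) = +1 (Zolotarev) agrees.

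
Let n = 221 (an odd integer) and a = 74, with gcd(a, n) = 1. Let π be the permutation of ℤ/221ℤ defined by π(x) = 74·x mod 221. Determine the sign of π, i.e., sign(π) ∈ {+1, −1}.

-1

Start at x=198: 198 → 66 → 22 → 81 → 27 → 9 → 3 → … (one orbit).
Cycle lengths of π_74 on ℤ/221ℤ: [48, 48, 48, 48, 16, 3, 3, 3, 3, 1]; 10 cycles in total.
10 cycles on 221: each ℓ→(−1)^(ℓ−1), product (−1)^211 = -1.
Check: (74/221) = -1 by Zolotarev.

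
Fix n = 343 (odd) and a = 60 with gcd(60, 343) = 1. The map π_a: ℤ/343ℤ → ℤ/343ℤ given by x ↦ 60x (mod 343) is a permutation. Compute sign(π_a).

+1

Start at x=51: 51 → 316 → 95 → 212 → 29 → 25 → 128 → … (one orbit).
The orbit structure of x ↦ 60x mod 343: 7 orbits of sizes [147, 147, 21, 21, 3, 3, 1].
sign(π) = (−1)^{n − #cycles} = (−1)^{343−7} = (−1)^336 = +1.
Check: (60/343) = +1 by Zolotarev.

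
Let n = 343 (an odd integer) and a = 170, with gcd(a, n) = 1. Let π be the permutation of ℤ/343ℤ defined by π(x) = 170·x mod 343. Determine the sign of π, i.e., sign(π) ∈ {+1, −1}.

+1

Orbit of 39 under x↦170x: [39, 113, 2, 340, 176, 79, 53]… (length divides ord_343(170)).
7 cycles of lengths [147, 147, 21, 21, 3, 3, 1].
n − c = 343 − 7 = 336; sign = (−1)^336 = +1.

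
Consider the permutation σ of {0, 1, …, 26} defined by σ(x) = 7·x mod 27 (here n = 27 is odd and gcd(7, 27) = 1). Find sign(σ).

Start at x=4: 4 → 1 → 7 → 22 → 19 → 25 → 13 → … (one orbit).
7 cycles of lengths [9, 9, 3, 3, 1, 1, 1].
27 − 7 = 20 transpositions; sign(π) = (−1)^20 = +1.

+1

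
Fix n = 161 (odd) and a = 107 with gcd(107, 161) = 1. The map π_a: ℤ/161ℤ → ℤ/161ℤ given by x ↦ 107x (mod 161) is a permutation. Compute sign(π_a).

Trace 134: π^k(134) = [134, 9, 158, 1, 107, 18, 155] for k=0..6.
The orbit structure of x ↦ 107x mod 161: 6 orbits of sizes [66, 66, 22, 3, 3, 1].
With 6 cycles on 161 points, sign = (−1)^{161−6} = -1.
Via Zolotarev, sign(π_{107}) = (107|161) = -1.

-1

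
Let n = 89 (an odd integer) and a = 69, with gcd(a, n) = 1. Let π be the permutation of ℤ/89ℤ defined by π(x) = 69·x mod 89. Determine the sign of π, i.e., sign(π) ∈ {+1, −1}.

+1

Trace 16: π^k(16) = [16, 36, 81, 71, 4, 9, 87] for k=0..6.
3 cycles of lengths [44, 44, 1].
sign(π) = (−1)^{n − #cycles} = (−1)^{89−3} = (−1)^86 = +1.
(69|89)_J = +1 (Zolotarev's lemma cross-check).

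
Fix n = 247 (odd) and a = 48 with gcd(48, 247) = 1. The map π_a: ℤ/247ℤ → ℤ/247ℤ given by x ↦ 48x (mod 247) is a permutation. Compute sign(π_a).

-1

Start at x=16: 16 → 27 → 61 → 211 → 1 → 48 → 81 → … (one orbit).
π_48 has 18 disjoint cycles with lengths [18, 18, 18, 18, 18, 18, 18, 18, 18, 18, 18, 18, 18, 3, 3, 3, 3, 1] on {0,…,246}.
n − c = 247 − 18 = 229; sign = (−1)^229 = -1.
Via Zolotarev, sign(π_{48}) = (48|247) = -1.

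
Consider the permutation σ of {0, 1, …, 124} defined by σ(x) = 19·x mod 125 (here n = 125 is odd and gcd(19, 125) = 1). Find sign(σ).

Orbit of 74 under x↦19x: [74, 31, 89, 66, 4, 76, 69]… (length divides ord_125(19)).
Decompose π into cycles: lengths [50, 50, 10, 10, 2, 2, 1] (7 cycles, including the fixed point 0).
7 cycles on 125: each ℓ→(−1)^(ℓ−1), product (−1)^118 = +1.
The Jacobi symbol (19|125) = +1 (Zolotarev) agrees.

+1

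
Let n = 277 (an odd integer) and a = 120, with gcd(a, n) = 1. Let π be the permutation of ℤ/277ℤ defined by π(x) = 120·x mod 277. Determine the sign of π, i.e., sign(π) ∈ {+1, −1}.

Orbit of 84 under x↦120x: [84, 108, 218, 122, 236, 66, 164]… (length divides ord_277(120)).
Decompose π into cycles: lengths [46, 46, 46, 46, 46, 46, 1] (7 cycles, including the fixed point 0).
277 − 7 = 270 transpositions; sign(π) = (−1)^270 = +1.
Check: (120/277) = +1 by Zolotarev.

+1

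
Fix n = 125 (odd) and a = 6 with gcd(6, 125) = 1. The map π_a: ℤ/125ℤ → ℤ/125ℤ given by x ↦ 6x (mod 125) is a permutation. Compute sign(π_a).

+1

Start at x=116: 116 → 71 → 51 → 56 → 86 → 16 → 96 → … (one orbit).
π_6 has 13 disjoint cycles with lengths [25, 25, 25, 25, 5, 5, 5, 5, 1, 1, 1, 1, 1] on {0,…,124}.
13 cycles on 125: each ℓ→(−1)^(ℓ−1), product (−1)^112 = +1.
The Jacobi symbol (6|125) = +1 (Zolotarev) agrees.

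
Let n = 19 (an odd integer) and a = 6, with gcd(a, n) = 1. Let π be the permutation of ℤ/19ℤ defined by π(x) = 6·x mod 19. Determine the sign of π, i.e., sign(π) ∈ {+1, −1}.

+1

Start at x=1: 1 → 6 → 17 → 7 → 4 → 5 → 11 → … (one orbit).
π_6 has 3 disjoint cycles with lengths [9, 9, 1] on {0,…,18}.
With 3 cycles on 19 points, sign = (−1)^{19−3} = +1.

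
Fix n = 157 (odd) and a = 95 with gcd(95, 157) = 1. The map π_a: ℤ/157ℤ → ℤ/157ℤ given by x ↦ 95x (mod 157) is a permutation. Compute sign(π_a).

Orbit of 6 under x↦95x: [6, 99, 142, 145, 116, 30, 24]… (length divides ord_157(95)).
2 cycles of lengths [156, 1].
2 cycles on 157: each ℓ→(−1)^(ℓ−1), product (−1)^155 = -1.

-1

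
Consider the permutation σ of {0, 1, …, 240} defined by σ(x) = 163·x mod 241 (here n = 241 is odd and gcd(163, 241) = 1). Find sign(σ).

Orbit of 117 under x↦163x: [117, 32, 155, 201, 228, 50, 197]… (length divides ord_241(163)).
π_163 has 2 disjoint cycles with lengths [240, 1] on {0,…,240}.
sign(π) = (−1)^{n − #cycles} = (−1)^{241−2} = (−1)^239 = -1.

-1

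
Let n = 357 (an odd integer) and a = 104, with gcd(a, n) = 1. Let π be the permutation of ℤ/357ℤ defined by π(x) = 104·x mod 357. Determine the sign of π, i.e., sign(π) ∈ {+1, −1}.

+1

Orbit of 169 under x↦104x: [169, 83, 64, 230, 1, 104, 106]… (length divides ord_357(104)).
Cycle type of π: 8×42 + 2×10 + 1; total 53 cycles.
357 − 53 = 304 transpositions; sign(π) = (−1)^304 = +1.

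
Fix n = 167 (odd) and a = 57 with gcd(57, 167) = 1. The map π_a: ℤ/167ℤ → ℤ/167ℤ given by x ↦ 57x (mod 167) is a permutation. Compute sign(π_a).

Start at x=152: 152 → 147 → 29 → 150 → 33 → 44 → 3 → … (one orbit).
Decompose π into cycles: lengths [83, 83, 1] (3 cycles, including the fixed point 0).
Σ(ℓ_i−1) = 167−3 = 164; sign = (−1)^164 = +1.
The Jacobi symbol (57|167) = +1 (Zolotarev) agrees.

+1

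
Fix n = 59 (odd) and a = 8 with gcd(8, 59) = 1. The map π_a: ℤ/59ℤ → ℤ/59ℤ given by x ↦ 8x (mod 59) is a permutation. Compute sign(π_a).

-1

Trace 53: π^k(53) = [53, 11, 29, 55, 27, 39, 17] for k=0..6.
π_8 has 2 disjoint cycles with lengths [58, 1] on {0,…,58}.
59 − 2 = 57 transpositions; sign(π) = (−1)^57 = -1.
(8|59)_J = -1 (Zolotarev's lemma cross-check).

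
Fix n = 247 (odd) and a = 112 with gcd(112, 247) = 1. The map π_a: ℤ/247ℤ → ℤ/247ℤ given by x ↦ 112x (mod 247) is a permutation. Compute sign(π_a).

Start at x=64: 64 → 5 → 66 → 229 → 207 → 213 → 144 → … (one orbit).
The orbit structure of x ↦ 112x mod 247: 12 orbits of sizes [36, 36, 36, 36, 36, 36, 9, 9, 4, 4, 4, 1].
Σ(ℓ_i−1) = 247−12 = 235; sign = (−1)^235 = -1.
Check: (112/247) = -1 by Zolotarev.

-1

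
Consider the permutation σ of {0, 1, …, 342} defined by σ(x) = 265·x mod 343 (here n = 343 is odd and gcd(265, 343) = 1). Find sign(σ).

-1

Trace 174: π^k(174) = [174, 148, 118, 57, 13, 15, 202] for k=0..6.
π_265 has 10 disjoint cycles with lengths [98, 98, 98, 14, 14, 14, 2, 2, 2, 1] on {0,…,342}.
Σ(ℓ_i−1) = 343−10 = 333; sign = (−1)^333 = -1.
Zolotarev: (265|343) = -1, matching the cycle-count sign.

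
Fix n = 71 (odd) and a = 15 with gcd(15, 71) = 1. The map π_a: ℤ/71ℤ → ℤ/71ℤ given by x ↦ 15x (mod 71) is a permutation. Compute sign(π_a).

Start at x=48: 48 → 10 → 8 → 49 → 25 → 20 → 16 → … (one orbit).
3 cycles of lengths [35, 35, 1].
sign(π) = (−1)^{n − #cycles} = (−1)^{71−3} = (−1)^68 = +1.
Via Zolotarev, sign(π_{15}) = (15|71) = +1.

+1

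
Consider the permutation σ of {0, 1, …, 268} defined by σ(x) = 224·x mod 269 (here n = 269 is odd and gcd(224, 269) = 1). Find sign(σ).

Orbit of 78 under x↦224x: [78, 256, 47, 37, 218, 143, 21]… (length divides ord_269(224)).
Cycle lengths of π_224 on ℤ/269ℤ: [67, 67, 67, 67, 1]; 5 cycles in total.
n − c = 269 − 5 = 264; sign = (−1)^264 = +1.
Via Zolotarev, sign(π_{224}) = (224|269) = +1.

+1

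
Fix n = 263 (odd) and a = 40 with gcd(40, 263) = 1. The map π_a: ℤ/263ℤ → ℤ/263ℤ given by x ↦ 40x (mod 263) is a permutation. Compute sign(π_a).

Trace 181: π^k(181) = [181, 139, 37, 165, 25, 211, 24] for k=0..6.
Decompose π into cycles: lengths [262, 1] (2 cycles, including the fixed point 0).
n − c = 263 − 2 = 261; sign = (−1)^261 = -1.
(40|263)_J = -1 (Zolotarev's lemma cross-check).

-1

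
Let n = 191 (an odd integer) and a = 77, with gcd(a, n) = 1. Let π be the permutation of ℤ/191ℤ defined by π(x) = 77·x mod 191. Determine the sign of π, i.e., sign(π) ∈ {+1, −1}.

Trace 2: π^k(2) = [2, 154, 16, 86, 128, 115, 69] for k=0..6.
π_77 has 3 disjoint cycles with lengths [95, 95, 1] on {0,…,190}.
3 cycles on 191: each ℓ→(−1)^(ℓ−1), product (−1)^188 = +1.

+1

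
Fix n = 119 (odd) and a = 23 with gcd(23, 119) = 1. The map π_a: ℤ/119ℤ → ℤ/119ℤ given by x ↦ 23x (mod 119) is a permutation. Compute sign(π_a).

Orbit of 46 under x↦23x: [46, 106, 58, 25, 99, 16, 11]… (length divides ord_119(23)).
The orbit structure of x ↦ 23x mod 119: 6 orbits of sizes [48, 48, 16, 3, 3, 1].
n − c = 119 − 6 = 113; sign = (−1)^113 = -1.

-1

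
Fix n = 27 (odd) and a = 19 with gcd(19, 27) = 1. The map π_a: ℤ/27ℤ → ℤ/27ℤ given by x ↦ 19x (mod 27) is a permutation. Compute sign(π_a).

Trace 10: π^k(10) = [10, 1, 19] for k=0..2.
Cycle type of π: 3×6 + 1×9; total 15 cycles.
15 cycles on 27: each ℓ→(−1)^(ℓ−1), product (−1)^12 = +1.
(19|27)_J = +1 (Zolotarev's lemma cross-check).

+1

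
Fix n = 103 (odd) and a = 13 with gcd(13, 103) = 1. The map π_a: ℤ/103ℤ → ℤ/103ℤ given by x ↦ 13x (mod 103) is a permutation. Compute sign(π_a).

Trace 8: π^k(8) = [8, 1, 13, 66, 34, 30, 81] for k=0..6.
The orbit structure of x ↦ 13x mod 103: 7 orbits of sizes [17, 17, 17, 17, 17, 17, 1].
sign(π) = (−1)^{n − #cycles} = (−1)^{103−7} = (−1)^96 = +1.

+1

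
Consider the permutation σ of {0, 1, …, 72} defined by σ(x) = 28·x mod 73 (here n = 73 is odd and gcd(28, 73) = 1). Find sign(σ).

-1

Start at x=23: 23 → 60 → 1 → 28 → 54 → 52 → 69 → … (one orbit).
Decompose π into cycles: lengths [72, 1] (2 cycles, including the fixed point 0).
73 − 2 = 71 transpositions; sign(π) = (−1)^71 = -1.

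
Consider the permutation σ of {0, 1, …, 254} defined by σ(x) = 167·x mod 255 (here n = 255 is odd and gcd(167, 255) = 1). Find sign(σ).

Start at x=248: 248 → 106 → 107 → 19 → 113 → 1 → 167 → … (one orbit).
Cycle lengths of π_167 on ℤ/255ℤ: [16, 16, 16, 16, 16, 16, 16, 16, 16, 16, 16, 16, 16, 16, 16, 4, 4, 4, 2, 1]; 20 cycles in total.
Σ(ℓ_i−1) = 255−20 = 235; sign = (−1)^235 = -1.
The Jacobi symbol (167|255) = -1 (Zolotarev) agrees.

-1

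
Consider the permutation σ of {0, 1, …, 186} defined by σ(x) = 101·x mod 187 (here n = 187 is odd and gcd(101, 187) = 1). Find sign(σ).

Trace 50: π^k(50) = [50, 1, 101, 103, 118, 137, 186] for k=0..6.
The orbit structure of x ↦ 101x mod 187: 26 orbits of sizes [10, 10, 10, 10, 10, 10, 10, 10, 10, 10, 10, 10, 10, 10, 10, 10, 10, 2, 2, 2, 2, 2, 2, 2, 2, 1].
187 − 26 = 161 transpositions; sign(π) = (−1)^161 = -1.
Via Zolotarev, sign(π_{101}) = (101|187) = -1.

-1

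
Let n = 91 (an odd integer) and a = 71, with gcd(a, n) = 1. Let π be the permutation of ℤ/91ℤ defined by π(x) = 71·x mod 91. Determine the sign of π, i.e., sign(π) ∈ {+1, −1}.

-1

Start at x=57: 57 → 43 → 50 → 1 → 71 → 36 → 8 → … (one orbit).
Decompose π into cycles: lengths [12, 12, 12, 12, 12, 12, 12, 1, 1, 1, 1, 1, 1, 1] (14 cycles, including the fixed point 0).
Σ(ℓ_i−1) = 91−14 = 77; sign = (−1)^77 = -1.
Via Zolotarev, sign(π_{71}) = (71|91) = -1.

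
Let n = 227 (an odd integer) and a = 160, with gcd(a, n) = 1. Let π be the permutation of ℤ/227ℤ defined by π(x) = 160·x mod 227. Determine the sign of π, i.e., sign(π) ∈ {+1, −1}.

+1

Orbit of 21 under x↦160x: [21, 182, 64, 25, 141, 87, 73]… (length divides ord_227(160)).
Decompose π into cycles: lengths [113, 113, 1] (3 cycles, including the fixed point 0).
n − c = 227 − 3 = 224; sign = (−1)^224 = +1.
The Jacobi symbol (160|227) = +1 (Zolotarev) agrees.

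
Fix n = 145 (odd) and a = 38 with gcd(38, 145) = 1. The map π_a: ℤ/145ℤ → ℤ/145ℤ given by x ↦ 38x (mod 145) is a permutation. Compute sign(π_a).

Start at x=16: 16 → 28 → 49 → 122 → 141 → 138 → 24 → … (one orbit).
The orbit structure of x ↦ 38x mod 145: 8 orbits of sizes [28, 28, 28, 28, 14, 14, 4, 1].
8 cycles on 145: each ℓ→(−1)^(ℓ−1), product (−1)^137 = -1.

-1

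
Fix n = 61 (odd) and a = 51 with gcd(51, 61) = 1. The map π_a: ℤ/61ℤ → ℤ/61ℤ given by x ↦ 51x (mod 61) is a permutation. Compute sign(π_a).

Trace 13: π^k(13) = [13, 53, 19, 54, 9, 32, 46] for k=0..6.
Cycle type of π: 60 + 1; total 2 cycles.
With 2 cycles on 61 points, sign = (−1)^{61−2} = -1.

-1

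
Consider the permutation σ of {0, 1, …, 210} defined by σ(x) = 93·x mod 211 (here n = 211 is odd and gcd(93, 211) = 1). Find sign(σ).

Trace 150: π^k(150) = [150, 24, 122, 163, 178, 96, 66] for k=0..6.
3 cycles of lengths [105, 105, 1].
sign(π) = (−1)^{n − #cycles} = (−1)^{211−3} = (−1)^208 = +1.

+1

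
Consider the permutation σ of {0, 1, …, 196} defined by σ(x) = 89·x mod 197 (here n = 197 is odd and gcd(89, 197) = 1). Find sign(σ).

Start at x=18: 18 → 26 → 147 → 81 → 117 → 169 → 69 → … (one orbit).
2 cycles of lengths [196, 1].
197 − 2 = 195 transpositions; sign(π) = (−1)^195 = -1.
(89|197)_J = -1 (Zolotarev's lemma cross-check).

-1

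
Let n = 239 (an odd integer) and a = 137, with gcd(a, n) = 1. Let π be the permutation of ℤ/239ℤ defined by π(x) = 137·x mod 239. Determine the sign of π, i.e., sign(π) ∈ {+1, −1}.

Start at x=33: 33 → 219 → 128 → 89 → 4 → 70 → 30 → … (one orbit).
Cycle lengths of π_137 on ℤ/239ℤ: [238, 1]; 2 cycles in total.
Σ(ℓ_i−1) = 239−2 = 237; sign = (−1)^237 = -1.

-1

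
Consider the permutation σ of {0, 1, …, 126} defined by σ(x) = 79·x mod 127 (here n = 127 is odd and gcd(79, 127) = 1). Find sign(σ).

Trace 104: π^k(104) = [104, 88, 94, 60, 41, 64, 103] for k=0..6.
The orbit structure of x ↦ 79x mod 127: 3 orbits of sizes [63, 63, 1].
With 3 cycles on 127 points, sign = (−1)^{127−3} = +1.
(79|127)_J = +1 (Zolotarev's lemma cross-check).

+1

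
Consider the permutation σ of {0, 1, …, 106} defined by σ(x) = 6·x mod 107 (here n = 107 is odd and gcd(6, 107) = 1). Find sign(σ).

Trace 34: π^k(34) = [34, 97, 47, 68, 87, 94, 29] for k=0..6.
2 cycles of lengths [106, 1].
n − c = 107 − 2 = 105; sign = (−1)^105 = -1.
The Jacobi symbol (6|107) = -1 (Zolotarev) agrees.

-1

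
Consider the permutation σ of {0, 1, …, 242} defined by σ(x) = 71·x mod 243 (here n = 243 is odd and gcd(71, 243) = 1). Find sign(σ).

-1

Start at x=224: 224 → 109 → 206 → 46 → 107 → 64 → 170 → … (one orbit).
π_71 has 14 disjoint cycles with lengths [54, 54, 54, 18, 18, 18, 6, 6, 6, 2, 2, 2, 2, 1] on {0,…,242}.
243 − 14 = 229 transpositions; sign(π) = (−1)^229 = -1.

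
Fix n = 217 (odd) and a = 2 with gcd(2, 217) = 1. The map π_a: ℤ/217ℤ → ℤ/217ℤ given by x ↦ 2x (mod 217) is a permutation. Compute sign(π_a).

Start at x=32: 32 → 64 → 128 → 39 → 78 → 156 → 95 → … (one orbit).
Cycle lengths of π_2 on ℤ/217ℤ: [15, 15, 15, 15, 15, 15, 15, 15, 15, 15, 15, 15, 5, 5, 5, 5, 5, 5, 3, 3, 1]; 21 cycles in total.
Σ(ℓ_i−1) = 217−21 = 196; sign = (−1)^196 = +1.
(2|217)_J = +1 (Zolotarev's lemma cross-check).

+1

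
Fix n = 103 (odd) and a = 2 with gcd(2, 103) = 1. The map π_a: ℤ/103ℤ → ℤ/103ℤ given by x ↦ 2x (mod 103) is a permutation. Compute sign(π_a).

+1

Trace 2: π^k(2) = [2, 4, 8, 16, 32, 64, 25] for k=0..6.
Decompose π into cycles: lengths [51, 51, 1] (3 cycles, including the fixed point 0).
103 − 3 = 100 transpositions; sign(π) = (−1)^100 = +1.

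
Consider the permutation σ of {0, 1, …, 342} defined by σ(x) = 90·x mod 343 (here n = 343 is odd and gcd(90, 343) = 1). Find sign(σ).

-1

Start at x=279: 279 → 71 → 216 → 232 → 300 → 246 → 188 → … (one orbit).
The orbit structure of x ↦ 90x mod 343: 10 orbits of sizes [98, 98, 98, 14, 14, 14, 2, 2, 2, 1].
sign(π) = (−1)^{n − #cycles} = (−1)^{343−10} = (−1)^333 = -1.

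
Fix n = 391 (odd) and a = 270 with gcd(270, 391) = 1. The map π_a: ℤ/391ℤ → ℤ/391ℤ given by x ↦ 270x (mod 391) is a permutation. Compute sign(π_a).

-1

Orbit of 358 under x↦270x: [358, 83, 123, 366, 288, 342, 64]… (length divides ord_391(270)).
Decompose π into cycles: lengths [88, 88, 88, 88, 22, 8, 8, 1] (8 cycles, including the fixed point 0).
391 − 8 = 383 transpositions; sign(π) = (−1)^383 = -1.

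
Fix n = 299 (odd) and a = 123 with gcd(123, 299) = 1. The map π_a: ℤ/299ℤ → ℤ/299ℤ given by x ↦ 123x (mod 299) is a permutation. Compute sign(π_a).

-1

Start at x=265: 265 → 4 → 193 → 118 → 162 → 192 → 294 → … (one orbit).
6 cycles of lengths [132, 132, 12, 11, 11, 1].
Σ(ℓ_i−1) = 299−6 = 293; sign = (−1)^293 = -1.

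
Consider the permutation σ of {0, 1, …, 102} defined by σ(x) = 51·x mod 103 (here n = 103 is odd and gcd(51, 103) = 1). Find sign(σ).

Start at x=43: 43 → 30 → 88 → 59 → 22 → 92 → 57 → … (one orbit).
2 cycles of lengths [102, 1].
2 cycles on 103: each ℓ→(−1)^(ℓ−1), product (−1)^101 = -1.

-1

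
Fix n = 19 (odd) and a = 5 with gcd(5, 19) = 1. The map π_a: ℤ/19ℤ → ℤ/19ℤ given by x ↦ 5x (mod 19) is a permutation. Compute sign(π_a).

Start at x=17: 17 → 9 → 7 → 16 → 4 → 1 → 5 → … (one orbit).
The orbit structure of x ↦ 5x mod 19: 3 orbits of sizes [9, 9, 1].
3 cycles on 19: each ℓ→(−1)^(ℓ−1), product (−1)^16 = +1.
Zolotarev: (5|19) = +1, matching the cycle-count sign.

+1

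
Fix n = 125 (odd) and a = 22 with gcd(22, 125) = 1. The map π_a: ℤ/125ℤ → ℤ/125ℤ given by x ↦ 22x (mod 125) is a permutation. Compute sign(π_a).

Start at x=63: 63 → 11 → 117 → 74 → 3 → 66 → 77 → … (one orbit).
Cycle lengths of π_22 on ℤ/125ℤ: [100, 20, 4, 1]; 4 cycles in total.
4 cycles on 125: each ℓ→(−1)^(ℓ−1), product (−1)^121 = -1.

-1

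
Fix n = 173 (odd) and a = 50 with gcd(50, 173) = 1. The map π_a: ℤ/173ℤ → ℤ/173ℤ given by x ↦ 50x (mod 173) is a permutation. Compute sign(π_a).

Start at x=149: 149 → 11 → 31 → 166 → 169 → 146 → 34 → … (one orbit).
π_50 has 2 disjoint cycles with lengths [172, 1] on {0,…,172}.
Σ(ℓ_i−1) = 173−2 = 171; sign = (−1)^171 = -1.

-1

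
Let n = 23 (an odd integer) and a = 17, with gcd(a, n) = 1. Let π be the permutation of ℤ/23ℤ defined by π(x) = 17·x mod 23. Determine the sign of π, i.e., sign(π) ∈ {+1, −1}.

Trace 11: π^k(11) = [11, 3, 5, 16, 19, 1, 17] for k=0..6.
2 cycles of lengths [22, 1].
With 2 cycles on 23 points, sign = (−1)^{23−2} = -1.
(17|23)_J = -1 (Zolotarev's lemma cross-check).

-1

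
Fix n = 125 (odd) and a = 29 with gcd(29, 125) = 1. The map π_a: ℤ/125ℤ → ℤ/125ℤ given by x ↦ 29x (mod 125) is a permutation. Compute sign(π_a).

+1

Trace 89: π^k(89) = [89, 81, 99, 121, 9, 11, 69] for k=0..6.
Cycle type of π: 50×2 + 10×2 + 2×2 + 1; total 7 cycles.
7 cycles on 125: each ℓ→(−1)^(ℓ−1), product (−1)^118 = +1.
Via Zolotarev, sign(π_{29}) = (29|125) = +1.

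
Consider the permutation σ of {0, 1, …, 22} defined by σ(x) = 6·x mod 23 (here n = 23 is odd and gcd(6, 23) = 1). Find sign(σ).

Start at x=2: 2 → 12 → 3 → 18 → 16 → 4 → 1 → … (one orbit).
π_6 has 3 disjoint cycles with lengths [11, 11, 1] on {0,…,22}.
23 − 3 = 20 transpositions; sign(π) = (−1)^20 = +1.
Check: (6/23) = +1 by Zolotarev.

+1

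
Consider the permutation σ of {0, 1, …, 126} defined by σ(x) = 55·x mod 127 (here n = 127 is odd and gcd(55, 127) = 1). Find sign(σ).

-1

Start at x=1: 1 → 55 → 104 → 5 → 21 → 12 → 25 → … (one orbit).
Cycle lengths of π_55 on ℤ/127ℤ: [126, 1]; 2 cycles in total.
n − c = 127 − 2 = 125; sign = (−1)^125 = -1.
Check: (55/127) = -1 by Zolotarev.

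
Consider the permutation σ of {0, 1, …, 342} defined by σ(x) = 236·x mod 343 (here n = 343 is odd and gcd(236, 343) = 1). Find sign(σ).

-1

Trace 38: π^k(38) = [38, 50, 138, 326, 104, 191, 143] for k=0..6.
4 cycles of lengths [294, 42, 6, 1].
sign(π) = (−1)^{n − #cycles} = (−1)^{343−4} = (−1)^339 = -1.
(236|343)_J = -1 (Zolotarev's lemma cross-check).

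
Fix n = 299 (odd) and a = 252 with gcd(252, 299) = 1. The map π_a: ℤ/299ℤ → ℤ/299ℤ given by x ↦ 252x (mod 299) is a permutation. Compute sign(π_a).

+1

Trace 229: π^k(229) = [229, 1, 252, 116] for k=0..3.
Cycle lengths of π_252 on ℤ/299ℤ: [4, 4, 4, 4, 4, 4, 4, 4, 4, 4, 4, 4, 4, 4, 4, 4, 4, 4, 4, 4, 4, 4, 4, 4, 4, 4, 4, 4, 4, 4, 4, 4, 4, 4, 4, 4, 4, 4, 4, 4, 4, 4, 4, 4, 4, 4, 4, 4, 4, 4, 4, 4, 4, 4, 4, 4, 4, 4, 4, 4, 4, 4, 4, 4, 4, 4, 4, 4, 4, 2, 2, 2, 2, 2, 2, 2, 2, 2, 2, 2, 1]; 81 cycles in total.
81 cycles on 299: each ℓ→(−1)^(ℓ−1), product (−1)^218 = +1.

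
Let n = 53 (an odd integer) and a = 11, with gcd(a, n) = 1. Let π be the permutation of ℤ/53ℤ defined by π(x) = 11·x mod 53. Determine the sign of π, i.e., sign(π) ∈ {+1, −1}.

+1

Orbit of 16 under x↦11x: [16, 17, 28, 43, 49, 9, 46]… (length divides ord_53(11)).
π_11 has 3 disjoint cycles with lengths [26, 26, 1] on {0,…,52}.
n − c = 53 − 3 = 50; sign = (−1)^50 = +1.
Check: (11/53) = +1 by Zolotarev.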